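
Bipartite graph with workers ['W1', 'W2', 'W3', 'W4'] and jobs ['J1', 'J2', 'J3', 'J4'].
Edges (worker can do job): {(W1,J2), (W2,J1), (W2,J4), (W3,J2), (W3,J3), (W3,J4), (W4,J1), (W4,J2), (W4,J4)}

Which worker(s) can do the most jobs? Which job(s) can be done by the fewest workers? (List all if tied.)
Most versatile: W3, W4 (3 jobs); Least covered: J3 (1 workers)

Worker degrees (jobs they can do): W1:1, W2:2, W3:3, W4:3
Job degrees (workers who can do it): J1:2, J2:3, J3:1, J4:3

Maximum worker degree is 3, achieved by: W3, W4
Minimum job degree is 1, achieved by: J3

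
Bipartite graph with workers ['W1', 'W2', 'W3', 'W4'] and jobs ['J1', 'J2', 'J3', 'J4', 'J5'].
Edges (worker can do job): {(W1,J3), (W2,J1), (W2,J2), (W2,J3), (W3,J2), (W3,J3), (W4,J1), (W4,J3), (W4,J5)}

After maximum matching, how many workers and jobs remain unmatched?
Unmatched: 0 workers, 1 jobs

Maximum matching size: 4
Workers: 4 total, 4 matched, 0 unmatched
Jobs: 5 total, 4 matched, 1 unmatched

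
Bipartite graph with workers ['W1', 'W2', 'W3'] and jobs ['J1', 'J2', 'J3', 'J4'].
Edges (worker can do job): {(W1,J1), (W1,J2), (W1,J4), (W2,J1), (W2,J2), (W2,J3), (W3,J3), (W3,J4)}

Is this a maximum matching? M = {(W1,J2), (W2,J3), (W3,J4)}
Yes, size 3 is maximum

Proposed matching has size 3.
Maximum matching size for this graph: 3.

This is a maximum matching.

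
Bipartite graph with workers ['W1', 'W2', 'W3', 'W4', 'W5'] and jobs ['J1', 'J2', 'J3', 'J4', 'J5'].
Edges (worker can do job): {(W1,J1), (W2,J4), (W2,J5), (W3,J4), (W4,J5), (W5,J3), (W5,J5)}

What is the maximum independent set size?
Maximum independent set = 6

By König's theorem:
- Min vertex cover = Max matching = 4
- Max independent set = Total vertices - Min vertex cover
- Max independent set = 10 - 4 = 6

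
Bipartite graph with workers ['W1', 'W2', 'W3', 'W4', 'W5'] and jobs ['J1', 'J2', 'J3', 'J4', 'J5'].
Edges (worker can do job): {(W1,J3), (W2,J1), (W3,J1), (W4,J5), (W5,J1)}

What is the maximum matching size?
Maximum matching size = 3

Maximum matching: {(W1,J3), (W3,J1), (W4,J5)}
Size: 3

This assigns 3 workers to 3 distinct jobs.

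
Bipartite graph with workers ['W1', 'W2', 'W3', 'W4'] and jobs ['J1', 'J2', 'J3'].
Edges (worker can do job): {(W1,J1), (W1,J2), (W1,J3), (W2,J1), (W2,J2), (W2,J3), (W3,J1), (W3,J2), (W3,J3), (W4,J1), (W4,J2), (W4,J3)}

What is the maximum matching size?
Maximum matching size = 3

Maximum matching: {(W1,J3), (W3,J1), (W4,J2)}
Size: 3

This assigns 3 workers to 3 distinct jobs.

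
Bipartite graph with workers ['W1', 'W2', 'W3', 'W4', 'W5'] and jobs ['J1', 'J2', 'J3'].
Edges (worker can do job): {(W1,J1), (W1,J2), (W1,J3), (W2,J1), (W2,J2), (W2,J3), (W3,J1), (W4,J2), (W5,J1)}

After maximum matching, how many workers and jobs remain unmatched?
Unmatched: 2 workers, 0 jobs

Maximum matching size: 3
Workers: 5 total, 3 matched, 2 unmatched
Jobs: 3 total, 3 matched, 0 unmatched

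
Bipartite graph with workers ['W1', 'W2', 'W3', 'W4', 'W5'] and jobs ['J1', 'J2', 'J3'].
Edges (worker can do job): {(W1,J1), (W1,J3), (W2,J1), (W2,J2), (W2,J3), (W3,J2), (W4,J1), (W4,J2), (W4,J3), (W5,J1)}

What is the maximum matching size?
Maximum matching size = 3

Maximum matching: {(W3,J2), (W4,J3), (W5,J1)}
Size: 3

This assigns 3 workers to 3 distinct jobs.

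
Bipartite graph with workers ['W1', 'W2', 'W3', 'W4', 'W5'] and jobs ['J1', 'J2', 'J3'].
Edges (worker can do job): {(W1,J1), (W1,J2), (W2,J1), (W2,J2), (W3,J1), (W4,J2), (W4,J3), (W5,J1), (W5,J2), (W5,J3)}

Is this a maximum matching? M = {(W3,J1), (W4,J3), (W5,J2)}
Yes, size 3 is maximum

Proposed matching has size 3.
Maximum matching size for this graph: 3.

This is a maximum matching.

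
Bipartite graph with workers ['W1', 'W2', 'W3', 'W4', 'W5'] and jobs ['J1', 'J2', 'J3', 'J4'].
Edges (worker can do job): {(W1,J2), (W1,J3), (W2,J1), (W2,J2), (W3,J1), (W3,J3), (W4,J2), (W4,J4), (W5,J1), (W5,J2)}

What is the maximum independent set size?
Maximum independent set = 5

By König's theorem:
- Min vertex cover = Max matching = 4
- Max independent set = Total vertices - Min vertex cover
- Max independent set = 9 - 4 = 5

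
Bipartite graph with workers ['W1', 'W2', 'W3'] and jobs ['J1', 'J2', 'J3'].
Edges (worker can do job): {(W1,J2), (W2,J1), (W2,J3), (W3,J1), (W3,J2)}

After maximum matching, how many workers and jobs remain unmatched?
Unmatched: 0 workers, 0 jobs

Maximum matching size: 3
Workers: 3 total, 3 matched, 0 unmatched
Jobs: 3 total, 3 matched, 0 unmatched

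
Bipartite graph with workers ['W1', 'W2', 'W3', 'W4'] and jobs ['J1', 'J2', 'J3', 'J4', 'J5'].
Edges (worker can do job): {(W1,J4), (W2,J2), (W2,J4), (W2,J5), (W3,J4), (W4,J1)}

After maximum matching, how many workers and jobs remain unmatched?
Unmatched: 1 workers, 2 jobs

Maximum matching size: 3
Workers: 4 total, 3 matched, 1 unmatched
Jobs: 5 total, 3 matched, 2 unmatched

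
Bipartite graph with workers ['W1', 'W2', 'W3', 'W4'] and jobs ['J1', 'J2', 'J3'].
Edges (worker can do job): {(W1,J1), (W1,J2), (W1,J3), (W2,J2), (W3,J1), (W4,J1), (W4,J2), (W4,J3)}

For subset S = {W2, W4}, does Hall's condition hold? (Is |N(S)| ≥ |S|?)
Yes: |N(S)| = 3, |S| = 2

Subset S = {W2, W4}
Neighbors N(S) = {J1, J2, J3}

|N(S)| = 3, |S| = 2
Hall's condition: |N(S)| ≥ |S| is satisfied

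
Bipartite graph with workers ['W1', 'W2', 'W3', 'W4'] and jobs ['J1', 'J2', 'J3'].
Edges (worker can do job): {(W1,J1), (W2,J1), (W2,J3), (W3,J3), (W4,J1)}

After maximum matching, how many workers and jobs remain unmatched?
Unmatched: 2 workers, 1 jobs

Maximum matching size: 2
Workers: 4 total, 2 matched, 2 unmatched
Jobs: 3 total, 2 matched, 1 unmatched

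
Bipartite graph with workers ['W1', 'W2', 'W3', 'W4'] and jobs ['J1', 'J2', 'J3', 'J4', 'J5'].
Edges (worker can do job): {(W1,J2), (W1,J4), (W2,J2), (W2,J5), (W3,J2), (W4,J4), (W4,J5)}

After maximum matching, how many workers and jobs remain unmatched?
Unmatched: 1 workers, 2 jobs

Maximum matching size: 3
Workers: 4 total, 3 matched, 1 unmatched
Jobs: 5 total, 3 matched, 2 unmatched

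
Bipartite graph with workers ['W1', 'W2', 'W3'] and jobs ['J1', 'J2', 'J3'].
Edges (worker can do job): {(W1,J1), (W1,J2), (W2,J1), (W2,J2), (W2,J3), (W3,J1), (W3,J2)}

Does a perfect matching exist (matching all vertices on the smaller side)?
Yes, perfect matching exists (size 3)

Perfect matching: {(W1,J2), (W2,J3), (W3,J1)}
All 3 vertices on the smaller side are matched.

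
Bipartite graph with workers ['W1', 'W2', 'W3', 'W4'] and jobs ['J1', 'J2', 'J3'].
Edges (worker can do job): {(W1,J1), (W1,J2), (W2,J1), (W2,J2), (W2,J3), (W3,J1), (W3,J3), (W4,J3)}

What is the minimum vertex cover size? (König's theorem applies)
Minimum vertex cover size = 3

By König's theorem: in bipartite graphs,
min vertex cover = max matching = 3

Maximum matching has size 3, so minimum vertex cover also has size 3.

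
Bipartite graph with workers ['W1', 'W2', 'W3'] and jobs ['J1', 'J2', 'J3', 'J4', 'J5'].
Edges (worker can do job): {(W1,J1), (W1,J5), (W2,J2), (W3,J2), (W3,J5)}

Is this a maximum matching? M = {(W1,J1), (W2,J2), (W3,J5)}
Yes, size 3 is maximum

Proposed matching has size 3.
Maximum matching size for this graph: 3.

This is a maximum matching.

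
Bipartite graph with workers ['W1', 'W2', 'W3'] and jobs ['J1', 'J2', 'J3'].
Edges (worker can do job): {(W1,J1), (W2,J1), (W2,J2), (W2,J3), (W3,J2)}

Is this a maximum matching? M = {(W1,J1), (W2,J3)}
No, size 2 is not maximum

Proposed matching has size 2.
Maximum matching size for this graph: 3.

This is NOT maximum - can be improved to size 3.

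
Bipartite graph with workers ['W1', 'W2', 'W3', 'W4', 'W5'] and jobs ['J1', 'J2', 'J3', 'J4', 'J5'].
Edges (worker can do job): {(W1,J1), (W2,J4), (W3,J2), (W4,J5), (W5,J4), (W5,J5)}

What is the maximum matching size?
Maximum matching size = 4

Maximum matching: {(W1,J1), (W2,J4), (W3,J2), (W5,J5)}
Size: 4

This assigns 4 workers to 4 distinct jobs.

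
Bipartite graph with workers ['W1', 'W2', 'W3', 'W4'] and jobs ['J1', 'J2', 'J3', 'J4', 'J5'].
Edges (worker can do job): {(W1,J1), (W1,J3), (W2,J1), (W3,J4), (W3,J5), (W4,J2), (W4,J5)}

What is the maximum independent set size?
Maximum independent set = 5

By König's theorem:
- Min vertex cover = Max matching = 4
- Max independent set = Total vertices - Min vertex cover
- Max independent set = 9 - 4 = 5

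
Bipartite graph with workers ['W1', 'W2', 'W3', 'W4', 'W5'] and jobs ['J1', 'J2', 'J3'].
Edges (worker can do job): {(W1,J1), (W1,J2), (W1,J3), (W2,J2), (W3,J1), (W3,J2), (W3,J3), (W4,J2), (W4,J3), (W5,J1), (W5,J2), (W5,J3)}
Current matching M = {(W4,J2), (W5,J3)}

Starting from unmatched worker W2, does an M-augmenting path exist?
Yes: W2 → J2 → W4 → J3 → W5 → J1

An M-augmenting path alternates non-matching / matching edges, starting and ending at unmatched vertices.
Path: W2 → J2 → W4 → J3 → W5 → J1
(J1 is unmatched in M, so the path is augmenting.)
Flipping edges along this path would increase |M| from 2 to 3.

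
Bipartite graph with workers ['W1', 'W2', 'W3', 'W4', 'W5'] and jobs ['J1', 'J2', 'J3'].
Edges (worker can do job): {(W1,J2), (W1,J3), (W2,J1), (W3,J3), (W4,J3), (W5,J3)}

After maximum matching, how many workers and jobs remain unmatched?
Unmatched: 2 workers, 0 jobs

Maximum matching size: 3
Workers: 5 total, 3 matched, 2 unmatched
Jobs: 3 total, 3 matched, 0 unmatched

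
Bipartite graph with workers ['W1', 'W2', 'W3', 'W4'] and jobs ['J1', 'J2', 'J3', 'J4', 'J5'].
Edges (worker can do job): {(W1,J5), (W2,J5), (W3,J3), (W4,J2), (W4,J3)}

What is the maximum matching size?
Maximum matching size = 3

Maximum matching: {(W1,J5), (W3,J3), (W4,J2)}
Size: 3

This assigns 3 workers to 3 distinct jobs.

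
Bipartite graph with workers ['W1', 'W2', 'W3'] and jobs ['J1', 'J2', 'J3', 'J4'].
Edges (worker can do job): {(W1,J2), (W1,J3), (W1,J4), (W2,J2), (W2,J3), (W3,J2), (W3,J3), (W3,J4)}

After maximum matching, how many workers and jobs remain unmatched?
Unmatched: 0 workers, 1 jobs

Maximum matching size: 3
Workers: 3 total, 3 matched, 0 unmatched
Jobs: 4 total, 3 matched, 1 unmatched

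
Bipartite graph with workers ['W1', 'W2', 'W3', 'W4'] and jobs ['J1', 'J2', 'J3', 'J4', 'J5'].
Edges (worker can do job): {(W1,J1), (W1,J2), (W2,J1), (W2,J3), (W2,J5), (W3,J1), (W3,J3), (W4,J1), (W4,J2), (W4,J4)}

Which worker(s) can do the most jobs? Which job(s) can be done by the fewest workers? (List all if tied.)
Most versatile: W2, W4 (3 jobs); Least covered: J4, J5 (1 workers)

Worker degrees (jobs they can do): W1:2, W2:3, W3:2, W4:3
Job degrees (workers who can do it): J1:4, J2:2, J3:2, J4:1, J5:1

Maximum worker degree is 3, achieved by: W2, W4
Minimum job degree is 1, achieved by: J4, J5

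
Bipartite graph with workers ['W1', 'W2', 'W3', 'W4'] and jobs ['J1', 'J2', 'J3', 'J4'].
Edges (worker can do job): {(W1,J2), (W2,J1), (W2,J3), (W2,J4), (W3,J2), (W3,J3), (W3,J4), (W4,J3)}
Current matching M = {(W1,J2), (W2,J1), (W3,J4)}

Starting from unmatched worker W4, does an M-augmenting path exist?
Yes: W4 → J3

An M-augmenting path alternates non-matching / matching edges, starting and ending at unmatched vertices.
Path: W4 → J3
(J3 is unmatched in M, so the path is augmenting.)
Flipping edges along this path would increase |M| from 3 to 4.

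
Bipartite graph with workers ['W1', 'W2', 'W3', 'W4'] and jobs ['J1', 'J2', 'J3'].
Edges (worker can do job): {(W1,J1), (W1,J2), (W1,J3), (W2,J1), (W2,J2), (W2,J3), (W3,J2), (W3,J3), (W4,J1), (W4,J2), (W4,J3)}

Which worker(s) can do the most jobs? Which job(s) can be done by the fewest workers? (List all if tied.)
Most versatile: W1, W2, W4 (3 jobs); Least covered: J1 (3 workers)

Worker degrees (jobs they can do): W1:3, W2:3, W3:2, W4:3
Job degrees (workers who can do it): J1:3, J2:4, J3:4

Maximum worker degree is 3, achieved by: W1, W2, W4
Minimum job degree is 3, achieved by: J1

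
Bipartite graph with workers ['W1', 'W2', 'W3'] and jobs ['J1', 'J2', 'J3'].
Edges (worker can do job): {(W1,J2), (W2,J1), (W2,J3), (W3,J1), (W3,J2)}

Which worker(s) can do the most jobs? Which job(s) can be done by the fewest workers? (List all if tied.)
Most versatile: W2, W3 (2 jobs); Least covered: J3 (1 workers)

Worker degrees (jobs they can do): W1:1, W2:2, W3:2
Job degrees (workers who can do it): J1:2, J2:2, J3:1

Maximum worker degree is 2, achieved by: W2, W3
Minimum job degree is 1, achieved by: J3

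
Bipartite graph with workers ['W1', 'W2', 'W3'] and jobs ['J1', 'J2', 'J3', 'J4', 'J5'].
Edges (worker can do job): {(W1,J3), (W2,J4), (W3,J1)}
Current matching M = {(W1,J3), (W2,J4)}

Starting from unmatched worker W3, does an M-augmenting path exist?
Yes: W3 → J1

An M-augmenting path alternates non-matching / matching edges, starting and ending at unmatched vertices.
Path: W3 → J1
(J1 is unmatched in M, so the path is augmenting.)
Flipping edges along this path would increase |M| from 2 to 3.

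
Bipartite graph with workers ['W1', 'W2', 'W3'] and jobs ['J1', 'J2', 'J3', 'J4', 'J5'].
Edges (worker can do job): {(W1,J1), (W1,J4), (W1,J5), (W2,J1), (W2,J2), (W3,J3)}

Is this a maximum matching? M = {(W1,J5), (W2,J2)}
No, size 2 is not maximum

Proposed matching has size 2.
Maximum matching size for this graph: 3.

This is NOT maximum - can be improved to size 3.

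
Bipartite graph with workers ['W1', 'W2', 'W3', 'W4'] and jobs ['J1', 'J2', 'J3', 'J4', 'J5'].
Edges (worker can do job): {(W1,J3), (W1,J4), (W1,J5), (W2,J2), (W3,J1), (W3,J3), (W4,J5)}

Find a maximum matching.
Matching: {(W1,J4), (W2,J2), (W3,J3), (W4,J5)}

Maximum matching (size 4):
  W1 → J4
  W2 → J2
  W3 → J3
  W4 → J5

Each worker is assigned to at most one job, and each job to at most one worker.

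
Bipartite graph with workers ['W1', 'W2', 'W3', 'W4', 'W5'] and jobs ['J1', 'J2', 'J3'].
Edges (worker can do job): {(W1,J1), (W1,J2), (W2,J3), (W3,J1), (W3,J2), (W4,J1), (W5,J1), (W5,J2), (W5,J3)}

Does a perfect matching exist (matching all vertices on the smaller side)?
Yes, perfect matching exists (size 3)

Perfect matching: {(W2,J3), (W3,J1), (W5,J2)}
All 3 vertices on the smaller side are matched.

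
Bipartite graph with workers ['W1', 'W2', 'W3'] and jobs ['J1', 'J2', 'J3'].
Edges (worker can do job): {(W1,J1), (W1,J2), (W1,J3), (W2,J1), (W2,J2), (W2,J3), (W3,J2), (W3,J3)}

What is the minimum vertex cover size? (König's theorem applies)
Minimum vertex cover size = 3

By König's theorem: in bipartite graphs,
min vertex cover = max matching = 3

Maximum matching has size 3, so minimum vertex cover also has size 3.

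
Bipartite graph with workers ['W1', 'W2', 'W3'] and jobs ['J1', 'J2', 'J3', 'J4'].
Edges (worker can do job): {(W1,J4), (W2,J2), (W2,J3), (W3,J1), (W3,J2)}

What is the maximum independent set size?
Maximum independent set = 4

By König's theorem:
- Min vertex cover = Max matching = 3
- Max independent set = Total vertices - Min vertex cover
- Max independent set = 7 - 3 = 4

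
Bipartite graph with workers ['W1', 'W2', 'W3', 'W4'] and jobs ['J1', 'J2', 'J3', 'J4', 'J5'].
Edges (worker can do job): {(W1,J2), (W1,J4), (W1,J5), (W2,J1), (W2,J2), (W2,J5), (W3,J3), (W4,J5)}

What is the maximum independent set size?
Maximum independent set = 5

By König's theorem:
- Min vertex cover = Max matching = 4
- Max independent set = Total vertices - Min vertex cover
- Max independent set = 9 - 4 = 5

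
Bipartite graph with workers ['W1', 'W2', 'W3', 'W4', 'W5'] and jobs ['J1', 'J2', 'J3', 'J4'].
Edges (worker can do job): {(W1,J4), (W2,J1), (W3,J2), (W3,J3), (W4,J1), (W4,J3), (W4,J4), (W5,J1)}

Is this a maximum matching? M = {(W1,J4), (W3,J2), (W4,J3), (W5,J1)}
Yes, size 4 is maximum

Proposed matching has size 4.
Maximum matching size for this graph: 4.

This is a maximum matching.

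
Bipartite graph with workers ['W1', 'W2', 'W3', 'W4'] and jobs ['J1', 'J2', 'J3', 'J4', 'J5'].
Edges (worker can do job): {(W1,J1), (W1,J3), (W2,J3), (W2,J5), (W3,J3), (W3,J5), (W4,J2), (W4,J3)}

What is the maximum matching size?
Maximum matching size = 4

Maximum matching: {(W1,J1), (W2,J3), (W3,J5), (W4,J2)}
Size: 4

This assigns 4 workers to 4 distinct jobs.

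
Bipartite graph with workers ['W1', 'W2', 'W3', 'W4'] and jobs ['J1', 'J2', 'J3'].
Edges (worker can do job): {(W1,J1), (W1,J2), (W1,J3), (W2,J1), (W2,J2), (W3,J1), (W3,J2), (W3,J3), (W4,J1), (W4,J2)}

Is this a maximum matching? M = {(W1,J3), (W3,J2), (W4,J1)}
Yes, size 3 is maximum

Proposed matching has size 3.
Maximum matching size for this graph: 3.

This is a maximum matching.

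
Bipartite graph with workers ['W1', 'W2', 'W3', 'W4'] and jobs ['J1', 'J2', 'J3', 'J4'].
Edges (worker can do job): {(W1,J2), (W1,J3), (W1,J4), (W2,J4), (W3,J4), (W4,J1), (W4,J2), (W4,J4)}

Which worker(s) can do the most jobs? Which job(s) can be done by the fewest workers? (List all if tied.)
Most versatile: W1, W4 (3 jobs); Least covered: J1, J3 (1 workers)

Worker degrees (jobs they can do): W1:3, W2:1, W3:1, W4:3
Job degrees (workers who can do it): J1:1, J2:2, J3:1, J4:4

Maximum worker degree is 3, achieved by: W1, W4
Minimum job degree is 1, achieved by: J1, J3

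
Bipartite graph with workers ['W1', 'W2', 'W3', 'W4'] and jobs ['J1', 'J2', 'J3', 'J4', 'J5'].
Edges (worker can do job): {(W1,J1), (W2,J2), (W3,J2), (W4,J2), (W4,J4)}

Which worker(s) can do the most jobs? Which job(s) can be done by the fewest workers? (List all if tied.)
Most versatile: W4 (2 jobs); Least covered: J3, J5 (0 workers)

Worker degrees (jobs they can do): W1:1, W2:1, W3:1, W4:2
Job degrees (workers who can do it): J1:1, J2:3, J3:0, J4:1, J5:0

Maximum worker degree is 2, achieved by: W4
Minimum job degree is 0, achieved by: J3, J5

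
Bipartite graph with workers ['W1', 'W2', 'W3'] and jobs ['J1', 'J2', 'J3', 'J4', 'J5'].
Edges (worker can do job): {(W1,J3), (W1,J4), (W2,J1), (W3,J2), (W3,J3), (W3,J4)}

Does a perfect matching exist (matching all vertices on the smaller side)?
Yes, perfect matching exists (size 3)

Perfect matching: {(W1,J4), (W2,J1), (W3,J3)}
All 3 vertices on the smaller side are matched.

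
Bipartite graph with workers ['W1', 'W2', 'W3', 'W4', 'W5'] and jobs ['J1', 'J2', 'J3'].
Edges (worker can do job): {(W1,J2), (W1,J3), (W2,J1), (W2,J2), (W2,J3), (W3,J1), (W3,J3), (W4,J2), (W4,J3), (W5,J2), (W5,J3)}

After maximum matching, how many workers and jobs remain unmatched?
Unmatched: 2 workers, 0 jobs

Maximum matching size: 3
Workers: 5 total, 3 matched, 2 unmatched
Jobs: 3 total, 3 matched, 0 unmatched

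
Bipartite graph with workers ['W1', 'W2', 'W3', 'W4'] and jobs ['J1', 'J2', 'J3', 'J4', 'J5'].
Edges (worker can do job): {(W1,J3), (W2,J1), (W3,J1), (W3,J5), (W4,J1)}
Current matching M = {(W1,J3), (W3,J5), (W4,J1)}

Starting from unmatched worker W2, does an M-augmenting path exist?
No augmenting path from W2

Alternating search from W2 reaches jobs: {J1}.
Every reachable job is already matched in M, and following those matched edges back to workers exposes no further unvisited jobs.
No M-augmenting path from W2 exists.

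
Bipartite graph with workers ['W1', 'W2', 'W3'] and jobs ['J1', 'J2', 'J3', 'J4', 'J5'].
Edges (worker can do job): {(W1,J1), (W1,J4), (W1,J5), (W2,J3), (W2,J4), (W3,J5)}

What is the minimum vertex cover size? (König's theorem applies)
Minimum vertex cover size = 3

By König's theorem: in bipartite graphs,
min vertex cover = max matching = 3

Maximum matching has size 3, so minimum vertex cover also has size 3.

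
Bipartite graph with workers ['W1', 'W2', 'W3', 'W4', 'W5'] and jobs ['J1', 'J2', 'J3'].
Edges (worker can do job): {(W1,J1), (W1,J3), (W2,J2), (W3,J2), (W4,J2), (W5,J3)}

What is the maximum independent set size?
Maximum independent set = 5

By König's theorem:
- Min vertex cover = Max matching = 3
- Max independent set = Total vertices - Min vertex cover
- Max independent set = 8 - 3 = 5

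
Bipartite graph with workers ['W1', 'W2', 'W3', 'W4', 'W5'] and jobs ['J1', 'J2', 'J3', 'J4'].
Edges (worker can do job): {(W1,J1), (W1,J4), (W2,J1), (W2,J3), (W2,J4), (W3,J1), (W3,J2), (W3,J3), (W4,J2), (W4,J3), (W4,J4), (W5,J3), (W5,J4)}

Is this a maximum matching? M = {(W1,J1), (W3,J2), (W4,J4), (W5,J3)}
Yes, size 4 is maximum

Proposed matching has size 4.
Maximum matching size for this graph: 4.

This is a maximum matching.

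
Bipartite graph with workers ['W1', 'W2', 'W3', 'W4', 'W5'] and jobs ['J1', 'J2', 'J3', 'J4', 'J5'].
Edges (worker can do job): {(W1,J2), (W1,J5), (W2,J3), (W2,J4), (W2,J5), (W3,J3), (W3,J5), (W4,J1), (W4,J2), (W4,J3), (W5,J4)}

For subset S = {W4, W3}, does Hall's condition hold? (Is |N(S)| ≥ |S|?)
Yes: |N(S)| = 4, |S| = 2

Subset S = {W4, W3}
Neighbors N(S) = {J1, J2, J3, J5}

|N(S)| = 4, |S| = 2
Hall's condition: |N(S)| ≥ |S| is satisfied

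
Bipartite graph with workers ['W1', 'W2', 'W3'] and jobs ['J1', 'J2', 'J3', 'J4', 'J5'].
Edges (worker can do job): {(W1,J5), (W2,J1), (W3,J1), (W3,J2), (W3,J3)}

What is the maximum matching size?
Maximum matching size = 3

Maximum matching: {(W1,J5), (W2,J1), (W3,J3)}
Size: 3

This assigns 3 workers to 3 distinct jobs.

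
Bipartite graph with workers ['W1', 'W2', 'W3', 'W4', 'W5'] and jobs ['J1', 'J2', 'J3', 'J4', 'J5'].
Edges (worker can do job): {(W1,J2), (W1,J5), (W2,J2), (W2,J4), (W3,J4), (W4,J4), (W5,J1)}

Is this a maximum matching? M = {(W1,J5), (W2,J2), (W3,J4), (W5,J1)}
Yes, size 4 is maximum

Proposed matching has size 4.
Maximum matching size for this graph: 4.

This is a maximum matching.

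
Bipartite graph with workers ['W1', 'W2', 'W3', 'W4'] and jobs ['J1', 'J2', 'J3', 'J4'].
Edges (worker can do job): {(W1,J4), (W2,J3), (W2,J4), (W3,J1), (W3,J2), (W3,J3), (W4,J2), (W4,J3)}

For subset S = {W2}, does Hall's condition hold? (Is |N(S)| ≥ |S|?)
Yes: |N(S)| = 2, |S| = 1

Subset S = {W2}
Neighbors N(S) = {J3, J4}

|N(S)| = 2, |S| = 1
Hall's condition: |N(S)| ≥ |S| is satisfied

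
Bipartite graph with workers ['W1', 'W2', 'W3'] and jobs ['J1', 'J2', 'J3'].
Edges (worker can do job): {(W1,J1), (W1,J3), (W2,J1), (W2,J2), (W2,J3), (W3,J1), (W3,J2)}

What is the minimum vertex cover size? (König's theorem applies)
Minimum vertex cover size = 3

By König's theorem: in bipartite graphs,
min vertex cover = max matching = 3

Maximum matching has size 3, so minimum vertex cover also has size 3.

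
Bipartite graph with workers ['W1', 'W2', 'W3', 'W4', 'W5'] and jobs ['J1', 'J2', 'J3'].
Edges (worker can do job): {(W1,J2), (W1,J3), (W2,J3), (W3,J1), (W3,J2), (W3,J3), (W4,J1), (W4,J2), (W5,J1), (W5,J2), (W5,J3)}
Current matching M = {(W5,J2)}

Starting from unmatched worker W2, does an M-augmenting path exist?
Yes: W2 → J3

An M-augmenting path alternates non-matching / matching edges, starting and ending at unmatched vertices.
Path: W2 → J3
(J3 is unmatched in M, so the path is augmenting.)
Flipping edges along this path would increase |M| from 1 to 2.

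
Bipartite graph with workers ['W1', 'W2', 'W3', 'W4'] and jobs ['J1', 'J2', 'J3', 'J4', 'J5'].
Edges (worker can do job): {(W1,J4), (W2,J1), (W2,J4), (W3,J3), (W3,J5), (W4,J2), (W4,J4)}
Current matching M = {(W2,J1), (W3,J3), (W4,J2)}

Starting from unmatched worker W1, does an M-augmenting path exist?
Yes: W1 → J4

An M-augmenting path alternates non-matching / matching edges, starting and ending at unmatched vertices.
Path: W1 → J4
(J4 is unmatched in M, so the path is augmenting.)
Flipping edges along this path would increase |M| from 3 to 4.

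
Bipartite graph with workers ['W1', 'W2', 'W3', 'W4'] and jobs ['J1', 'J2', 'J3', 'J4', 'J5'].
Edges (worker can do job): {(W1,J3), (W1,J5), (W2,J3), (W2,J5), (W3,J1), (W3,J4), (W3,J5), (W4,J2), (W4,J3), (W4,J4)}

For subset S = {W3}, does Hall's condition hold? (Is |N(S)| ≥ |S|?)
Yes: |N(S)| = 3, |S| = 1

Subset S = {W3}
Neighbors N(S) = {J1, J4, J5}

|N(S)| = 3, |S| = 1
Hall's condition: |N(S)| ≥ |S| is satisfied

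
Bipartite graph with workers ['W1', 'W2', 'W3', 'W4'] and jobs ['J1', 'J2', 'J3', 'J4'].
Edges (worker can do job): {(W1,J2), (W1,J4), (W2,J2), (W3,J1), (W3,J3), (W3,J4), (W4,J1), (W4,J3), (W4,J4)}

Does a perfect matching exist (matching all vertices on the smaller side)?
Yes, perfect matching exists (size 4)

Perfect matching: {(W1,J4), (W2,J2), (W3,J3), (W4,J1)}
All 4 vertices on the smaller side are matched.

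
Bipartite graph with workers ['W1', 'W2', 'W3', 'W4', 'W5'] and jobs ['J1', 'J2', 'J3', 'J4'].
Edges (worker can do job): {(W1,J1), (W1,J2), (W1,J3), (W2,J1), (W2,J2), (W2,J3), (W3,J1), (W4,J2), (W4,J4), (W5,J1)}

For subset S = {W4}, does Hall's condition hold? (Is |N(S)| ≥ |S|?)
Yes: |N(S)| = 2, |S| = 1

Subset S = {W4}
Neighbors N(S) = {J2, J4}

|N(S)| = 2, |S| = 1
Hall's condition: |N(S)| ≥ |S| is satisfied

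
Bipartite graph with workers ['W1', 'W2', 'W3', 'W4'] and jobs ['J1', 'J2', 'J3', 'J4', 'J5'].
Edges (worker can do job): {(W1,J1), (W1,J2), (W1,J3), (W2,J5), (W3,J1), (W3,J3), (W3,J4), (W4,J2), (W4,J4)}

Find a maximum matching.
Matching: {(W1,J3), (W2,J5), (W3,J1), (W4,J2)}

Maximum matching (size 4):
  W1 → J3
  W2 → J5
  W3 → J1
  W4 → J2

Each worker is assigned to at most one job, and each job to at most one worker.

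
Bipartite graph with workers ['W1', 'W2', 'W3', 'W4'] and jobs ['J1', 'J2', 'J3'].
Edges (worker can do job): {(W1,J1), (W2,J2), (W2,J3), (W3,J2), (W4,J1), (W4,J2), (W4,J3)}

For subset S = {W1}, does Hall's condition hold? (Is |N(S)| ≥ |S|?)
Yes: |N(S)| = 1, |S| = 1

Subset S = {W1}
Neighbors N(S) = {J1}

|N(S)| = 1, |S| = 1
Hall's condition: |N(S)| ≥ |S| is satisfied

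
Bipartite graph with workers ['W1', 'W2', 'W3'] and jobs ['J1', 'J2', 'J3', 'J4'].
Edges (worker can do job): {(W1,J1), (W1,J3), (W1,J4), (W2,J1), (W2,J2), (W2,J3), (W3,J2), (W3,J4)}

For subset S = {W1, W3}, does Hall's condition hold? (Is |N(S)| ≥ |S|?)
Yes: |N(S)| = 4, |S| = 2

Subset S = {W1, W3}
Neighbors N(S) = {J1, J2, J3, J4}

|N(S)| = 4, |S| = 2
Hall's condition: |N(S)| ≥ |S| is satisfied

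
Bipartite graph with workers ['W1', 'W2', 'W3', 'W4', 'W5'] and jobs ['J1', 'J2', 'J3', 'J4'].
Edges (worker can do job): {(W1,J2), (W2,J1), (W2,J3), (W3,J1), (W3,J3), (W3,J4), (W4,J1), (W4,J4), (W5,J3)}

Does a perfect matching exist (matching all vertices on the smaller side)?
Yes, perfect matching exists (size 4)

Perfect matching: {(W1,J2), (W3,J1), (W4,J4), (W5,J3)}
All 4 vertices on the smaller side are matched.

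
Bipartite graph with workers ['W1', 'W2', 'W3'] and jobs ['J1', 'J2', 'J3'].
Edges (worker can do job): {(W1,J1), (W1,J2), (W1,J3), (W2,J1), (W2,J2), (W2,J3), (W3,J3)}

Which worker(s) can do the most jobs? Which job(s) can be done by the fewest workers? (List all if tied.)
Most versatile: W1, W2 (3 jobs); Least covered: J1, J2 (2 workers)

Worker degrees (jobs they can do): W1:3, W2:3, W3:1
Job degrees (workers who can do it): J1:2, J2:2, J3:3

Maximum worker degree is 3, achieved by: W1, W2
Minimum job degree is 2, achieved by: J1, J2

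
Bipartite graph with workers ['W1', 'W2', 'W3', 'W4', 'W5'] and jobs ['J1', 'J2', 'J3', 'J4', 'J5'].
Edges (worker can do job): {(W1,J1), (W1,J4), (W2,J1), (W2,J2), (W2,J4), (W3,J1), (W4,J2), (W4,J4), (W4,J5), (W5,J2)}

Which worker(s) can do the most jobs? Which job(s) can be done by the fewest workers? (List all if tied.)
Most versatile: W2, W4 (3 jobs); Least covered: J3 (0 workers)

Worker degrees (jobs they can do): W1:2, W2:3, W3:1, W4:3, W5:1
Job degrees (workers who can do it): J1:3, J2:3, J3:0, J4:3, J5:1

Maximum worker degree is 3, achieved by: W2, W4
Minimum job degree is 0, achieved by: J3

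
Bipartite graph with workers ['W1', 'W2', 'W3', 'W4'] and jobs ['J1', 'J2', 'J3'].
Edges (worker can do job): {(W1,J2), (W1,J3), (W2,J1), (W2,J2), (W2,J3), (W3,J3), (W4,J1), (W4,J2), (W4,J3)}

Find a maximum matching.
Matching: {(W1,J2), (W3,J3), (W4,J1)}

Maximum matching (size 3):
  W1 → J2
  W3 → J3
  W4 → J1

Each worker is assigned to at most one job, and each job to at most one worker.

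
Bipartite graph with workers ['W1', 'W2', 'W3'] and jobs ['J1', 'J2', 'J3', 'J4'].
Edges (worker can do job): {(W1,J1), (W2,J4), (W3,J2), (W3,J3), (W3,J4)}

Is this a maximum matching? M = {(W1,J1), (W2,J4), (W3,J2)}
Yes, size 3 is maximum

Proposed matching has size 3.
Maximum matching size for this graph: 3.

This is a maximum matching.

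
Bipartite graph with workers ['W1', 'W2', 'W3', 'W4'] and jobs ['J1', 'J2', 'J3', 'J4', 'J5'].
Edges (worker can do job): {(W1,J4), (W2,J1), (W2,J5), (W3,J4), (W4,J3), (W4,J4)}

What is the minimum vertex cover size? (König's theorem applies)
Minimum vertex cover size = 3

By König's theorem: in bipartite graphs,
min vertex cover = max matching = 3

Maximum matching has size 3, so minimum vertex cover also has size 3.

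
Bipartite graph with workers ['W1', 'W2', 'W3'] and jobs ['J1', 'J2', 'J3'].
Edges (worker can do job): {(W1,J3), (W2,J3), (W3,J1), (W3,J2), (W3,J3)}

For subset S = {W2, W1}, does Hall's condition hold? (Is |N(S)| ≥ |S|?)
No: |N(S)| = 1, |S| = 2

Subset S = {W2, W1}
Neighbors N(S) = {J3}

|N(S)| = 1, |S| = 2
Hall's condition: |N(S)| ≥ |S| is NOT satisfied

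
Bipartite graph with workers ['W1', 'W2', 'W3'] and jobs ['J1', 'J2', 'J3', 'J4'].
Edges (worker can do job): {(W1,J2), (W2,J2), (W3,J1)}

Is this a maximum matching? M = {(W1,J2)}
No, size 1 is not maximum

Proposed matching has size 1.
Maximum matching size for this graph: 2.

This is NOT maximum - can be improved to size 2.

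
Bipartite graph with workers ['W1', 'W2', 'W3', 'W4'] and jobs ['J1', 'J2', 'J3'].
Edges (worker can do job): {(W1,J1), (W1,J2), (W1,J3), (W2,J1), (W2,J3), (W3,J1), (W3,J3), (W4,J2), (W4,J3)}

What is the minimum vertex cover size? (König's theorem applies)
Minimum vertex cover size = 3

By König's theorem: in bipartite graphs,
min vertex cover = max matching = 3

Maximum matching has size 3, so minimum vertex cover also has size 3.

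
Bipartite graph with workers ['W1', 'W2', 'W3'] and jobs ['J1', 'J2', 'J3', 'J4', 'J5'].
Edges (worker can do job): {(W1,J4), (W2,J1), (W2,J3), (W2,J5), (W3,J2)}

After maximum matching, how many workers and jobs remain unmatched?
Unmatched: 0 workers, 2 jobs

Maximum matching size: 3
Workers: 3 total, 3 matched, 0 unmatched
Jobs: 5 total, 3 matched, 2 unmatched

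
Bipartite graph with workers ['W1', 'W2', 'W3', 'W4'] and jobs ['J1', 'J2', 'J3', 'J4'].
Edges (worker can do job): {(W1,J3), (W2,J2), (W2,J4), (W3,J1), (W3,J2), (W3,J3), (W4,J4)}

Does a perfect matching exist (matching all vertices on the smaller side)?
Yes, perfect matching exists (size 4)

Perfect matching: {(W1,J3), (W2,J2), (W3,J1), (W4,J4)}
All 4 vertices on the smaller side are matched.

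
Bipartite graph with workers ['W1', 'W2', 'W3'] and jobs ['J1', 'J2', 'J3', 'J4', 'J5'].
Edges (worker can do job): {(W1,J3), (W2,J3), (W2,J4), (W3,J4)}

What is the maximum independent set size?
Maximum independent set = 6

By König's theorem:
- Min vertex cover = Max matching = 2
- Max independent set = Total vertices - Min vertex cover
- Max independent set = 8 - 2 = 6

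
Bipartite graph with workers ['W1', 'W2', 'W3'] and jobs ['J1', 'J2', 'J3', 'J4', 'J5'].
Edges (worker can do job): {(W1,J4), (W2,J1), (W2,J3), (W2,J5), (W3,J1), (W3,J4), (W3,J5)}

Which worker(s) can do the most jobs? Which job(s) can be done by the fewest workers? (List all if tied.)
Most versatile: W2, W3 (3 jobs); Least covered: J2 (0 workers)

Worker degrees (jobs they can do): W1:1, W2:3, W3:3
Job degrees (workers who can do it): J1:2, J2:0, J3:1, J4:2, J5:2

Maximum worker degree is 3, achieved by: W2, W3
Minimum job degree is 0, achieved by: J2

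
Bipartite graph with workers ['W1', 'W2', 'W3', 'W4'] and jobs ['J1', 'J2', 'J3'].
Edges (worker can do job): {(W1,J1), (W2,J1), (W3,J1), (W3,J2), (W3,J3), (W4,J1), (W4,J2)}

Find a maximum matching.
Matching: {(W1,J1), (W3,J3), (W4,J2)}

Maximum matching (size 3):
  W1 → J1
  W3 → J3
  W4 → J2

Each worker is assigned to at most one job, and each job to at most one worker.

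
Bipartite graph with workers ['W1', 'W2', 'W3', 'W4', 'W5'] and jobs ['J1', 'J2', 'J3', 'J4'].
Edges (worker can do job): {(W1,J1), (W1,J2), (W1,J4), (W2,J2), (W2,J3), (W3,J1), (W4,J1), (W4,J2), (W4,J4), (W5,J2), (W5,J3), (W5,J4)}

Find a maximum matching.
Matching: {(W1,J4), (W3,J1), (W4,J2), (W5,J3)}

Maximum matching (size 4):
  W1 → J4
  W3 → J1
  W4 → J2
  W5 → J3

Each worker is assigned to at most one job, and each job to at most one worker.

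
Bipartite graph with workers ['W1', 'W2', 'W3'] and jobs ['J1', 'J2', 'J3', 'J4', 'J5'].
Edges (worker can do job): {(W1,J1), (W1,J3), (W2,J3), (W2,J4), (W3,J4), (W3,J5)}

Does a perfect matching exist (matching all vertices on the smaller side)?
Yes, perfect matching exists (size 3)

Perfect matching: {(W1,J1), (W2,J4), (W3,J5)}
All 3 vertices on the smaller side are matched.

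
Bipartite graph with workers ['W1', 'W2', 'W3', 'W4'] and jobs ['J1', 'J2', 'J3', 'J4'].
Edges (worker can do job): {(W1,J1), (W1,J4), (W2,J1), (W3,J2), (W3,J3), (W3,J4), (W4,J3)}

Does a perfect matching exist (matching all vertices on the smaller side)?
Yes, perfect matching exists (size 4)

Perfect matching: {(W1,J4), (W2,J1), (W3,J2), (W4,J3)}
All 4 vertices on the smaller side are matched.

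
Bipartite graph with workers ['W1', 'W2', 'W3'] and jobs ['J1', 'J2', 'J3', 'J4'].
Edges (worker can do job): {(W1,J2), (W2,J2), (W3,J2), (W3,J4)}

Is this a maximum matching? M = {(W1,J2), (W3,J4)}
Yes, size 2 is maximum

Proposed matching has size 2.
Maximum matching size for this graph: 2.

This is a maximum matching.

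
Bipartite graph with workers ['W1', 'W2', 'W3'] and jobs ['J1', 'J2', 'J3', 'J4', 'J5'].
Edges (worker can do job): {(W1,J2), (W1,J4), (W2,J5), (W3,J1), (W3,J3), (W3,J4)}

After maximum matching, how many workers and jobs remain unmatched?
Unmatched: 0 workers, 2 jobs

Maximum matching size: 3
Workers: 3 total, 3 matched, 0 unmatched
Jobs: 5 total, 3 matched, 2 unmatched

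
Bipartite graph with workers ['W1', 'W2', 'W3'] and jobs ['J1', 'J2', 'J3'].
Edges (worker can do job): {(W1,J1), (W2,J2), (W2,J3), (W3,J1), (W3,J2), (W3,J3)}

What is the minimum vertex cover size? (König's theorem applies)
Minimum vertex cover size = 3

By König's theorem: in bipartite graphs,
min vertex cover = max matching = 3

Maximum matching has size 3, so minimum vertex cover also has size 3.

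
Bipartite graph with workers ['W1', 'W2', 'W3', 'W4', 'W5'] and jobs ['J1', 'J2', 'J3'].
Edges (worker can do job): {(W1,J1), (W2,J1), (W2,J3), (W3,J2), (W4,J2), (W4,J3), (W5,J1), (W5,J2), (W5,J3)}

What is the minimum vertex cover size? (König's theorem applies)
Minimum vertex cover size = 3

By König's theorem: in bipartite graphs,
min vertex cover = max matching = 3

Maximum matching has size 3, so minimum vertex cover also has size 3.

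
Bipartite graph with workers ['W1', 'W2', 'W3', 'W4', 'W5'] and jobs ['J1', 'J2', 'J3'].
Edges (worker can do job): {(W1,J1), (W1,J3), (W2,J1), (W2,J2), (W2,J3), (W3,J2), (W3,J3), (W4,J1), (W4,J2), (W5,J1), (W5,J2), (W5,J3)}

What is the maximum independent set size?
Maximum independent set = 5

By König's theorem:
- Min vertex cover = Max matching = 3
- Max independent set = Total vertices - Min vertex cover
- Max independent set = 8 - 3 = 5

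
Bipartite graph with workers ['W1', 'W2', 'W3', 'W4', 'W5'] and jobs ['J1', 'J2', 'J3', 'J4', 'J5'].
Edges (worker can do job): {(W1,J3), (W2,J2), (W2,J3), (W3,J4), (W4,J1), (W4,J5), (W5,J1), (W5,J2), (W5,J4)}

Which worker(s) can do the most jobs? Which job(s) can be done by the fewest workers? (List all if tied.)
Most versatile: W5 (3 jobs); Least covered: J5 (1 workers)

Worker degrees (jobs they can do): W1:1, W2:2, W3:1, W4:2, W5:3
Job degrees (workers who can do it): J1:2, J2:2, J3:2, J4:2, J5:1

Maximum worker degree is 3, achieved by: W5
Minimum job degree is 1, achieved by: J5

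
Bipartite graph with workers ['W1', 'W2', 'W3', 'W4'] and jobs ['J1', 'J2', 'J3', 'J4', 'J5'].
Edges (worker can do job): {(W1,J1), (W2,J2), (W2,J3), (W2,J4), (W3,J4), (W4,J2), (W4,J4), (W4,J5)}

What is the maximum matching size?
Maximum matching size = 4

Maximum matching: {(W1,J1), (W2,J3), (W3,J4), (W4,J2)}
Size: 4

This assigns 4 workers to 4 distinct jobs.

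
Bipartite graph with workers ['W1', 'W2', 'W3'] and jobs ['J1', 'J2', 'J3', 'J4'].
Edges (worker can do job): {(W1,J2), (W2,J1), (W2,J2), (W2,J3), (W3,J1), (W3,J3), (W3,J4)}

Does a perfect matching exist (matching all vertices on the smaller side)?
Yes, perfect matching exists (size 3)

Perfect matching: {(W1,J2), (W2,J1), (W3,J4)}
All 3 vertices on the smaller side are matched.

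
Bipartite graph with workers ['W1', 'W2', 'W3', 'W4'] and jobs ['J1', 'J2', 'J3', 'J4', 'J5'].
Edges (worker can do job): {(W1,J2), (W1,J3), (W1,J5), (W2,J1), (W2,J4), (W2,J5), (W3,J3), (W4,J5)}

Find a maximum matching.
Matching: {(W1,J2), (W2,J4), (W3,J3), (W4,J5)}

Maximum matching (size 4):
  W1 → J2
  W2 → J4
  W3 → J3
  W4 → J5

Each worker is assigned to at most one job, and each job to at most one worker.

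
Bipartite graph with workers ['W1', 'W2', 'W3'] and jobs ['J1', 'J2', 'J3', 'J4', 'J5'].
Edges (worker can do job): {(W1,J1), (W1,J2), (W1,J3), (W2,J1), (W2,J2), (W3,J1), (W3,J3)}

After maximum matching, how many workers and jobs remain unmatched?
Unmatched: 0 workers, 2 jobs

Maximum matching size: 3
Workers: 3 total, 3 matched, 0 unmatched
Jobs: 5 total, 3 matched, 2 unmatched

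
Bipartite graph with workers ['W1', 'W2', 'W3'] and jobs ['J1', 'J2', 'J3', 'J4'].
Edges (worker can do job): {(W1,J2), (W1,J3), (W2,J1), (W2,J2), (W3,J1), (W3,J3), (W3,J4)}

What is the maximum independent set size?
Maximum independent set = 4

By König's theorem:
- Min vertex cover = Max matching = 3
- Max independent set = Total vertices - Min vertex cover
- Max independent set = 7 - 3 = 4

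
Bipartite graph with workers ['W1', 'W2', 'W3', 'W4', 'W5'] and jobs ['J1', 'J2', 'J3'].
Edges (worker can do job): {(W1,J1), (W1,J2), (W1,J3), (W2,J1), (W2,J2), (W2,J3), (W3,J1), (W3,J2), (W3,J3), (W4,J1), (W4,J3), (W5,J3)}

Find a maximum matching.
Matching: {(W1,J2), (W3,J3), (W4,J1)}

Maximum matching (size 3):
  W1 → J2
  W3 → J3
  W4 → J1

Each worker is assigned to at most one job, and each job to at most one worker.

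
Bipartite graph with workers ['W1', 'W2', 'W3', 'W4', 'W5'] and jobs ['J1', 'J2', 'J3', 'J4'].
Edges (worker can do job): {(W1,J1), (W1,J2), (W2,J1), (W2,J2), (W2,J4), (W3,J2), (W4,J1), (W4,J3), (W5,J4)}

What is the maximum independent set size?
Maximum independent set = 5

By König's theorem:
- Min vertex cover = Max matching = 4
- Max independent set = Total vertices - Min vertex cover
- Max independent set = 9 - 4 = 5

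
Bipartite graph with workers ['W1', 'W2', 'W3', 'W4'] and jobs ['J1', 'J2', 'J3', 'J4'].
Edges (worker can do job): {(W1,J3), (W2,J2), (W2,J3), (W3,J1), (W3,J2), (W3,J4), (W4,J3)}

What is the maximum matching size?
Maximum matching size = 3

Maximum matching: {(W2,J2), (W3,J1), (W4,J3)}
Size: 3

This assigns 3 workers to 3 distinct jobs.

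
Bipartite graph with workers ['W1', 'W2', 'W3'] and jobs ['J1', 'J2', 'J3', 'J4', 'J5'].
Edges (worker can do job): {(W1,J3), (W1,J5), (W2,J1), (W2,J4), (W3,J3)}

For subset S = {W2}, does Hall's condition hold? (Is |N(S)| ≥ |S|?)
Yes: |N(S)| = 2, |S| = 1

Subset S = {W2}
Neighbors N(S) = {J1, J4}

|N(S)| = 2, |S| = 1
Hall's condition: |N(S)| ≥ |S| is satisfied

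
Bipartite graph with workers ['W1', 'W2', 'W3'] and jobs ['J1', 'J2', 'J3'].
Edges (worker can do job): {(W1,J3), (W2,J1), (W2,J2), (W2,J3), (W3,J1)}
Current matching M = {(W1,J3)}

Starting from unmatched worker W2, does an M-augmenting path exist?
Yes: W2 → J1

An M-augmenting path alternates non-matching / matching edges, starting and ending at unmatched vertices.
Path: W2 → J1
(J1 is unmatched in M, so the path is augmenting.)
Flipping edges along this path would increase |M| from 1 to 2.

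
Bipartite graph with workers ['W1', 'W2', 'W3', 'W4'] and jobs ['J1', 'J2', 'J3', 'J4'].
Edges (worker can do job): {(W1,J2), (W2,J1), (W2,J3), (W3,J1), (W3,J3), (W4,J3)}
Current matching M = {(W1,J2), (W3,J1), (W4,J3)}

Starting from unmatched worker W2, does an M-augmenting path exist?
No augmenting path from W2

Alternating search from W2 reaches jobs: {J1, J3}.
Every reachable job is already matched in M, and following those matched edges back to workers exposes no further unvisited jobs.
No M-augmenting path from W2 exists.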